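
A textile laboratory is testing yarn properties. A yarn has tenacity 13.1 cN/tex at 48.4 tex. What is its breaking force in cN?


Formula: Breaking force = Tenacity * Linear density
F = 13.1 cN/tex * 48.4 tex
F = 634.04 cN

634.04 cN


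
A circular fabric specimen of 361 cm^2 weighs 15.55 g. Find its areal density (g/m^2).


Formula: GSM = mass_g / area_m2
Step 1: Convert area: 361 cm^2 = 361 / 10000 = 0.0361 m^2
Step 2: GSM = 15.55 g / 0.0361 m^2 = 430.7 g/m^2

430.7 g/m^2


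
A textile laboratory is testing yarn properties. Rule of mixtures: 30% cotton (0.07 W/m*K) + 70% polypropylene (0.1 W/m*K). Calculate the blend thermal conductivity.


Formula: Blend property = (fraction_A * property_A) + (fraction_B * property_B)
Step 1: Contribution A = 30/100 * 0.07 W/m*K = 0.021 W/m*K
Step 2: Contribution B = 70/100 * 0.1 W/m*K = 0.07 W/m*K
Step 3: Blend thermal conductivity = 0.021 + 0.07 = 0.091 W/m*K

0.091 W/m*K


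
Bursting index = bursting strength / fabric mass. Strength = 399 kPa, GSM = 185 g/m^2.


Formula: Bursting Index = Bursting Strength / Fabric GSM
BI = 399 kPa / 185 g/m^2
BI = 2.157 kPa/(g/m^2)

2.157 kPa/(g/m^2)


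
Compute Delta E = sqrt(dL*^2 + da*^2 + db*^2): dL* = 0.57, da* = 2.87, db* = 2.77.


Formula: Delta E = sqrt(dL*^2 + da*^2 + db*^2)
Step 1: dL*^2 = 0.57^2 = 0.3249
Step 2: da*^2 = 2.87^2 = 8.2369
Step 3: db*^2 = 2.77^2 = 7.6729
Step 4: Sum = 0.3249 + 8.2369 + 7.6729 = 16.2347
Step 5: Delta E = sqrt(16.2347) = 4.03

4.03 Delta E


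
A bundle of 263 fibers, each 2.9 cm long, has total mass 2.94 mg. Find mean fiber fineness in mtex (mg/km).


Formula: fineness (mtex) = mass (mg) / total length (km) = (mass_mg / total_length_m) * 1000
Step 1: Convert fiber length: 2.9 cm = 0.029 m
Step 2: Total fiber length = 263 * 0.029 = 7.627 m
Step 3: Linear density = 2.94 mg / 7.627 m = 0.3855 mg/m
Step 4: fineness = 0.3855 * 1000 = 385.5 mtex

385.5 mtex


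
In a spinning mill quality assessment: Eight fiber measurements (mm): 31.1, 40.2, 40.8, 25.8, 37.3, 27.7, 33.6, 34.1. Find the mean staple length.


Formula: Mean = sum of lengths / count
Sum = 31.1 + 40.2 + 40.8 + 25.8 + 37.3 + 27.7 + 33.6 + 34.1
Sum = 270.6 mm
Mean = 270.6 / 8 = 33.83 mm

33.83 mm


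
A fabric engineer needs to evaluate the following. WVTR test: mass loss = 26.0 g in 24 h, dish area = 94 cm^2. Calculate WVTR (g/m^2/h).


Formula: WVTR = mass_loss / (area * time)
Step 1: Convert area: 94 cm^2 = 0.0094 m^2
Step 2: WVTR = 26.0 g / (0.0094 m^2 * 24 h)
Step 3: WVTR = 26.0 / 0.2256 = 115.2 g/m^2/h

115.2 g/m^2/h


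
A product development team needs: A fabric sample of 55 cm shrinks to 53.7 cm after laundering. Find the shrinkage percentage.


Formula: Shrinkage% = ((L_before - L_after) / L_before) * 100
Step 1: Shrinkage = 55 - 53.7 = 1.3 cm
Step 2: Shrinkage% = (1.3 / 55) * 100
Step 3: Shrinkage% = 0.023636 * 100 = 2.3636% ≈ 2.4%

2.4%


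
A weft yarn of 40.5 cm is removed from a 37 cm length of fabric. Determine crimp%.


Formula: Crimp% = ((L_yarn - L_fabric) / L_fabric) * 100
Step 1: Extension = 40.5 - 37 = 3.5 cm
Step 2: Crimp% = (3.5 / 37) * 100
Step 3: Crimp% = 0.094595 * 100 = 9.4595% ≈ 9.5%

9.5%


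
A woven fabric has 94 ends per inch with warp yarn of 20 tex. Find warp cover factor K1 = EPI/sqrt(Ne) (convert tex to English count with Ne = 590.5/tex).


Formula: K1 = EPI / sqrt(Ne), with Ne = 590.5 / tex_warp
Step 1: Ne = 590.5 / 20 = 29.525
Step 2: sqrt(Ne) = sqrt(29.525) = 5.4337
Step 3: K1 = 94 / 5.4337 = 17.3

17.3


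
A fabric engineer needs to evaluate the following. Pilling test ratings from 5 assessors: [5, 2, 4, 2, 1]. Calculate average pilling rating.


Formula: Mean = sum / count
Sum = 5 + 2 + 4 + 2 + 1 = 14
Mean = 14 / 5 = 2.8

2.8


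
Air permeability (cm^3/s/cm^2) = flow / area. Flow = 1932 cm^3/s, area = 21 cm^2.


Formula: Air Permeability = Airflow / Test Area
AP = 1932 cm^3/s / 21 cm^2
AP = 92.0 cm^3/s/cm^2

92.0 cm^3/s/cm^2


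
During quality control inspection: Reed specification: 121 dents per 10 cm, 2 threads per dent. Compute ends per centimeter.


Formula: EPC = (dents per 10 cm * ends per dent) / 10
Step 1: Total ends per 10 cm = 121 * 2 = 242
Step 2: EPC = 242 / 10 = 24.2 ends/cm

24.2 ends/cm


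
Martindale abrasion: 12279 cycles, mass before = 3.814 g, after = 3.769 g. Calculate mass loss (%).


Formula: Mass loss% = ((m_before - m_after) / m_before) * 100
Step 1: Mass loss = 3.814 - 3.769 = 0.045 g
Step 2: Ratio = 0.045 / 3.814 = 0.0117986
Step 3: Mass loss% = 0.0117986 * 100 = 1.17986% ≈ 1.18%

1.18%


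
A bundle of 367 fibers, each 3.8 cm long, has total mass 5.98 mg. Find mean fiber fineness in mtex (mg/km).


Formula: fineness (mtex) = mass (mg) / total length (km) = (mass_mg / total_length_m) * 1000
Step 1: Convert fiber length: 3.8 cm = 0.038 m
Step 2: Total fiber length = 367 * 0.038 = 13.946 m
Step 3: Linear density = 5.98 mg / 13.946 m = 0.4288 mg/m
Step 4: fineness = 0.4288 * 1000 = 428.8 mtex

428.8 mtex


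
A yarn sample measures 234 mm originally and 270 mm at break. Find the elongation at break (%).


Formula: Elongation (%) = ((L_break - L0) / L0) * 100
Step 1: Extension = 270 - 234 = 36 mm
Step 2: Elongation = (36 / 234) * 100
Step 3: Elongation = 0.153846 * 100 = 15.3846% ≈ 15.4%

15.4%


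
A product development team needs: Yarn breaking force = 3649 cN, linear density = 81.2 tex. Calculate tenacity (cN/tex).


Formula: Tenacity = Breaking force / Linear density
Tenacity = 3649 cN / 81.2 tex
Tenacity = 44.94 cN/tex

44.94 cN/tex


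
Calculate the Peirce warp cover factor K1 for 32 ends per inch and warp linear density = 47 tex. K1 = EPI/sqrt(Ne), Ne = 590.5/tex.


Formula: K1 = EPI / sqrt(Ne), with Ne = 590.5 / tex_warp
Step 1: Ne = 590.5 / 47 = 12.564
Step 2: sqrt(Ne) = sqrt(12.564) = 3.5446
Step 3: K1 = 32 / 3.5446 = 9.0

9.0


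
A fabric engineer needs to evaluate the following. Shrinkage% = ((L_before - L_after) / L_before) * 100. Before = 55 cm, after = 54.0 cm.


Formula: Shrinkage% = ((L_before - L_after) / L_before) * 100
Step 1: Shrinkage = 55 - 54.0 = 1.0 cm
Step 2: Shrinkage% = (1.0 / 55) * 100
Step 3: Shrinkage% = 0.018182 * 100 = 1.8182% ≈ 1.8%

1.8%


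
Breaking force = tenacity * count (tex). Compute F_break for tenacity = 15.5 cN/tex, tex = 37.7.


Formula: Breaking force = Tenacity * Linear density
F = 15.5 cN/tex * 37.7 tex
F = 584.35 cN

584.35 cN


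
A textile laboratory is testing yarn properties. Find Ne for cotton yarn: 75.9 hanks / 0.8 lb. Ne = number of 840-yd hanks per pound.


Formula: Ne = hanks / mass_lb
Substituting: Ne = 75.9 / 0.8
Ne = 94.9

94.9 Ne


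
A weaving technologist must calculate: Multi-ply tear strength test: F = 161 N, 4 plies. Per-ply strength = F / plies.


Formula: Per-ply strength = Total force / Number of plies
Per-ply = 161 N / 4
Per-ply = 40.25 N

40.25 N


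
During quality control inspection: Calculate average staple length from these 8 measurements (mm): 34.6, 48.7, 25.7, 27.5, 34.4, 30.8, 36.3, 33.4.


Formula: Mean = sum of lengths / count
Sum = 34.6 + 48.7 + 25.7 + 27.5 + 34.4 + 30.8 + 36.3 + 33.4
Sum = 271.4 mm
Mean = 271.4 / 8 = 33.93 mm

33.93 mm


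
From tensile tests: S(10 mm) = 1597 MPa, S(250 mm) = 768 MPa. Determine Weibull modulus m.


Formula: m = ln(L1/L2) / ln(S2/S1)
Step 1: ln(L1/L2) = ln(10/250) = -3.21888
Step 2: S2/S1 = 768/1597 = 0.4809
Step 3: ln(S2/S1) = ln(0.4809) = -0.73210
Step 4: m = -3.21888 / -0.73210 = 4.40

4.40 (Weibull m)


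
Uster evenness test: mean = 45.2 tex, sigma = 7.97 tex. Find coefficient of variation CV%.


Formula: CV% = (standard deviation / mean) * 100
Step 1: Ratio = 7.97 / 45.2 = 0.176327
Step 2: CV% = 0.176327 * 100 = 17.6327% ≈ 17.6%

17.6%


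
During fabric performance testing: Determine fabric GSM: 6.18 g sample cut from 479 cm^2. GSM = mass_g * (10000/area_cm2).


Formula: GSM = mass_g / area_m2
Step 1: Convert area: 479 cm^2 = 479 / 10000 = 0.0479 m^2
Step 2: GSM = 6.18 g / 0.0479 m^2 = 129.0 g/m^2

129.0 g/m^2


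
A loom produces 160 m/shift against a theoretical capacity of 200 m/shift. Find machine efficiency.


Formula: Efficiency% = (Actual output / Theoretical output) * 100
Efficiency% = (160 / 200) * 100
Efficiency% = 0.8 * 100 = 80.0%

80.0%


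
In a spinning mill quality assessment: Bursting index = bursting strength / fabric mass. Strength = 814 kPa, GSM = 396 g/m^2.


Formula: Bursting Index = Bursting Strength / Fabric GSM
BI = 814 kPa / 396 g/m^2
BI = 2.056 kPa/(g/m^2)

2.056 kPa/(g/m^2)


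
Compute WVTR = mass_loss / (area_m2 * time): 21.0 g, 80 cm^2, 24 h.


Formula: WVTR = mass_loss / (area * time)
Step 1: Convert area: 80 cm^2 = 0.008 m^2
Step 2: WVTR = 21.0 g / (0.008 m^2 * 24 h)
Step 3: WVTR = 21.0 / 0.192 = 109.4 g/m^2/h

109.4 g/m^2/h


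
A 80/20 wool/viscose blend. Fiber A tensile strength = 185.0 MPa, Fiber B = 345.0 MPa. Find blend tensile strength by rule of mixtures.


Formula: Blend property = (fraction_A * property_A) + (fraction_B * property_B)
Step 1: Contribution A = 80/100 * 185.0 MPa = 148.0 MPa
Step 2: Contribution B = 20/100 * 345.0 MPa = 69.0 MPa
Step 3: Blend tensile strength = 148.0 + 69.0 = 217.0 MPa

217.0 MPa


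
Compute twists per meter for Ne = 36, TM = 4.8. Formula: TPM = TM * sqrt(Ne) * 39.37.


Formula: TPM = TM * sqrt(Ne) * 39.37
Step 1: sqrt(Ne) = sqrt(36) = 6
Step 2: TM * sqrt(Ne) = 4.8 * 6 = 28.8
Step 3: TPM = 28.8 * 39.37 = 1134 twists/m

1134 twists/m


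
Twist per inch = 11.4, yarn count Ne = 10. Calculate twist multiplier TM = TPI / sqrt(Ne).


Formula: TM = TPI / sqrt(Ne)
Step 1: sqrt(Ne) = sqrt(10) = 3.1623
Step 2: TM = 11.4 / 3.1623 = 3.60

3.60 TM


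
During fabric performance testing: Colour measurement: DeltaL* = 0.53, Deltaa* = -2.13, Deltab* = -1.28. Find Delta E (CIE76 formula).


Formula: Delta E = sqrt(dL*^2 + da*^2 + db*^2)
Step 1: dL*^2 = 0.53^2 = 0.2809
Step 2: da*^2 = (-2.13)^2 = 4.5369
Step 3: db*^2 = (-1.28)^2 = 1.6384
Step 4: Sum = 0.2809 + 4.5369 + 1.6384 = 6.4562
Step 5: Delta E = sqrt(6.4562) = 2.54

2.54 Delta E


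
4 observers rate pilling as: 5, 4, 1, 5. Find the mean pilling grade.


Formula: Mean = sum / count
Sum = 5 + 4 + 1 + 5 = 15
Mean = 15 / 4 = 3.8

3.8


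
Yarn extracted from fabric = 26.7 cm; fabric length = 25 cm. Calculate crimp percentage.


Formula: Crimp% = ((L_yarn - L_fabric) / L_fabric) * 100
Step 1: Extension = 26.7 - 25 = 1.7 cm
Step 2: Crimp% = (1.7 / 25) * 100
Step 3: Crimp% = 0.068 * 100 = 6.8%

6.8%


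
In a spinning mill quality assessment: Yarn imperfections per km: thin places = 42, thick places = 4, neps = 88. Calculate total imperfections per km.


Formula: Total = thin places + thick places + neps
Total = 42 + 4 + 88
Total = 134 imperfections/km

134 imperfections/km


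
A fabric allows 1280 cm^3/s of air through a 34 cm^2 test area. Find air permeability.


Formula: Air Permeability = Airflow / Test Area
AP = 1280 cm^3/s / 34 cm^2
AP = 37.6 cm^3/s/cm^2

37.6 cm^3/s/cm^2


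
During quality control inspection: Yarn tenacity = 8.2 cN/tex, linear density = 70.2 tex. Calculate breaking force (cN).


Formula: Breaking force = Tenacity * Linear density
F = 8.2 cN/tex * 70.2 tex
F = 575.64 cN

575.64 cN


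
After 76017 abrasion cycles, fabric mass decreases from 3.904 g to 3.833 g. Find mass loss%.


Formula: Mass loss% = ((m_before - m_after) / m_before) * 100
Step 1: Mass loss = 3.904 - 3.833 = 0.071 g
Step 2: Ratio = 0.071 / 3.904 = 0.0181865
Step 3: Mass loss% = 0.0181865 * 100 = 1.81865% ≈ 1.82%

1.82%


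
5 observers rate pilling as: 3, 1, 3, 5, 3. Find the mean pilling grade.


Formula: Mean = sum / count
Sum = 3 + 1 + 3 + 5 + 3 = 15
Mean = 15 / 5 = 3.0

3.0


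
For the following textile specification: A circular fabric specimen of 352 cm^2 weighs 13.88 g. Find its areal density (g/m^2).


Formula: GSM = mass_g / area_m2
Step 1: Convert area: 352 cm^2 = 352 / 10000 = 0.0352 m^2
Step 2: GSM = 13.88 g / 0.0352 m^2 = 394.3 g/m^2

394.3 g/m^2


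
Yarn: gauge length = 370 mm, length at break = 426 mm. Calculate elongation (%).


Formula: Elongation (%) = ((L_break - L0) / L0) * 100
Step 1: Extension = 426 - 370 = 56 mm
Step 2: Elongation = (56 / 370) * 100
Step 3: Elongation = 0.151351 * 100 = 15.1351% ≈ 15.1%

15.1%


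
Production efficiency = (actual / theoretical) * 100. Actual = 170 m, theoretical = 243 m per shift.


Formula: Efficiency% = (Actual output / Theoretical output) * 100
Efficiency% = (170 / 243) * 100
Efficiency% = 0.699588 * 100 = 69.9588% ≈ 70.0%

70.0%


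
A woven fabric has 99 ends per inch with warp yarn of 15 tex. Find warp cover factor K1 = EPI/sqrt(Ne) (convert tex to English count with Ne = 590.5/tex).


Formula: K1 = EPI / sqrt(Ne), with Ne = 590.5 / tex_warp
Step 1: Ne = 590.5 / 15 = 39.367
Step 2: sqrt(Ne) = sqrt(39.367) = 6.2743
Step 3: K1 = 99 / 6.2743 = 15.8

15.8


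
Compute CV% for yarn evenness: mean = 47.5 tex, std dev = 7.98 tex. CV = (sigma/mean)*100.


Formula: CV% = (standard deviation / mean) * 100
Step 1: Ratio = 7.98 / 47.5 = 0.168
Step 2: CV% = 0.168 * 100 = 16.8%

16.8%


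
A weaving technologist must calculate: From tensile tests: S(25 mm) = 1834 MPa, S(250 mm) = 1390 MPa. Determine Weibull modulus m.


Formula: m = ln(L1/L2) / ln(S2/S1)
Step 1: ln(L1/L2) = ln(25/250) = -2.30259
Step 2: S2/S1 = 1390/1834 = 0.75791
Step 3: ln(S2/S1) = ln(0.75791) = -0.27719
Step 4: m = -2.30259 / -0.27719 = 8.31

8.31 (Weibull m)


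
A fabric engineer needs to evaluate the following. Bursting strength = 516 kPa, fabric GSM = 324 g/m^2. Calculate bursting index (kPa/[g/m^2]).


Formula: Bursting Index = Bursting Strength / Fabric GSM
BI = 516 kPa / 324 g/m^2
BI = 1.593 kPa/(g/m^2)

1.593 kPa/(g/m^2)


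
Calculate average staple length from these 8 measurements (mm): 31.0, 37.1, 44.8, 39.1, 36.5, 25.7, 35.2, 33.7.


Formula: Mean = sum of lengths / count
Sum = 31.0 + 37.1 + 44.8 + 39.1 + 36.5 + 25.7 + 35.2 + 33.7
Sum = 283.1 mm
Mean = 283.1 / 8 = 35.39 mm

35.39 mm


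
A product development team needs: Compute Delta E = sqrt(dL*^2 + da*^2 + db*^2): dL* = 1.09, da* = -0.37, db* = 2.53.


Formula: Delta E = sqrt(dL*^2 + da*^2 + db*^2)
Step 1: dL*^2 = 1.09^2 = 1.1881
Step 2: da*^2 = (-0.37)^2 = 0.1369
Step 3: db*^2 = 2.53^2 = 6.4009
Step 4: Sum = 1.1881 + 0.1369 + 6.4009 = 7.7259
Step 5: Delta E = sqrt(7.7259) = 2.78

2.78 Delta E


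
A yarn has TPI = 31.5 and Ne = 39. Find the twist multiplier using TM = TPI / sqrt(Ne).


Formula: TM = TPI / sqrt(Ne)
Step 1: sqrt(Ne) = sqrt(39) = 6.245
Step 2: TM = 31.5 / 6.245 = 5.04

5.04 TM


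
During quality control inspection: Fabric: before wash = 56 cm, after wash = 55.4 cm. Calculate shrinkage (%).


Formula: Shrinkage% = ((L_before - L_after) / L_before) * 100
Step 1: Shrinkage = 56 - 55.4 = 0.6 cm
Step 2: Shrinkage% = (0.6 / 56) * 100
Step 3: Shrinkage% = 0.010714 * 100 = 1.0714% ≈ 1.1%

1.1%


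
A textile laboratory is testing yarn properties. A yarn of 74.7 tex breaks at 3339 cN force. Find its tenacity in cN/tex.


Formula: Tenacity = Breaking force / Linear density
Tenacity = 3339 cN / 74.7 tex
Tenacity = 44.70 cN/tex

44.70 cN/tex


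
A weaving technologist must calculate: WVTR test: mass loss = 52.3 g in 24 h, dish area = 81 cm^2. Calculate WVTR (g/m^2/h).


Formula: WVTR = mass_loss / (area * time)
Step 1: Convert area: 81 cm^2 = 0.0081 m^2
Step 2: WVTR = 52.3 g / (0.0081 m^2 * 24 h)
Step 3: WVTR = 52.3 / 0.1944 = 269.0 g/m^2/h

269.0 g/m^2/h


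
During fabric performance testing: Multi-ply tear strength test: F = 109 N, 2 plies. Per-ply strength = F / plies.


Formula: Per-ply strength = Total force / Number of plies
Per-ply = 109 N / 2
Per-ply = 54.5 N

54.5 N


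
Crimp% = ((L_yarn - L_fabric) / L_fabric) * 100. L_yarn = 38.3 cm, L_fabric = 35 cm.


Formula: Crimp% = ((L_yarn - L_fabric) / L_fabric) * 100
Step 1: Extension = 38.3 - 35 = 3.3 cm
Step 2: Crimp% = (3.3 / 35) * 100
Step 3: Crimp% = 0.094286 * 100 = 9.4286% ≈ 9.4%

9.4%


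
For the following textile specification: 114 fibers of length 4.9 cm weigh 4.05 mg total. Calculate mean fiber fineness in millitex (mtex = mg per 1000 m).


Formula: fineness (mtex) = mass (mg) / total length (km) = (mass_mg / total_length_m) * 1000
Step 1: Convert fiber length: 4.9 cm = 0.049 m
Step 2: Total fiber length = 114 * 0.049 = 5.586 m
Step 3: Linear density = 4.05 mg / 5.586 m = 0.7250 mg/m
Step 4: fineness = 0.7250 * 1000 = 725.0 mtex

725.0 mtex


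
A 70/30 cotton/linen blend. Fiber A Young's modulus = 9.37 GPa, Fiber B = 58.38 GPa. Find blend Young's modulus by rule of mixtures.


Formula: Blend property = (fraction_A * property_A) + (fraction_B * property_B)
Step 1: Contribution A = 70/100 * 9.37 GPa = 6.559 GPa
Step 2: Contribution B = 30/100 * 58.38 GPa = 17.514 GPa
Step 3: Blend Young's modulus = 6.559 + 17.514 = 24.073 GPa

24.073 GPa


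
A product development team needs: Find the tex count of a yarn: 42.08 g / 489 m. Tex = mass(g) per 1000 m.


Formula: Tex = (mass_g / length_m) * 1000
Substituting: Tex = (42.08 / 489) * 1000
Intermediate: 42.08 / 489 = 0.08605317 g/m
Tex = 0.08605317 * 1000 = 86.05 tex

86.05 tex


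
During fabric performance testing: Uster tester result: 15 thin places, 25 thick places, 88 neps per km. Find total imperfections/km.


Formula: Total = thin places + thick places + neps
Total = 15 + 25 + 88
Total = 128 imperfections/km

128 imperfections/km


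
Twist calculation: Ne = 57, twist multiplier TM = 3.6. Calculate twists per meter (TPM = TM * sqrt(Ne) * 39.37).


Formula: TPM = TM * sqrt(Ne) * 39.37
Step 1: sqrt(Ne) = sqrt(57) = 7.5498
Step 2: TM * sqrt(Ne) = 3.6 * 7.5498 = 27.1793
Step 3: TPM = 27.1793 * 39.37 = 1070 twists/m

1070 twists/m


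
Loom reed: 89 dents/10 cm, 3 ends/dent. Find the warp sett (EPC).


Formula: EPC = (dents per 10 cm * ends per dent) / 10
Step 1: Total ends per 10 cm = 89 * 3 = 267
Step 2: EPC = 267 / 10 = 26.7 ends/cm

26.7 ends/cm


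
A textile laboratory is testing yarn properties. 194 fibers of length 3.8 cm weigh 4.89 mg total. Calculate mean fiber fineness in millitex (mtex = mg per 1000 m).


Formula: fineness (mtex) = mass (mg) / total length (km) = (mass_mg / total_length_m) * 1000
Step 1: Convert fiber length: 3.8 cm = 0.038 m
Step 2: Total fiber length = 194 * 0.038 = 7.372 m
Step 3: Linear density = 4.89 mg / 7.372 m = 0.6633 mg/m
Step 4: fineness = 0.6633 * 1000 = 663.3 mtex

663.3 mtex


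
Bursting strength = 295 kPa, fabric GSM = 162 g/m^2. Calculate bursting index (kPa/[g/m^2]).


Formula: Bursting Index = Bursting Strength / Fabric GSM
BI = 295 kPa / 162 g/m^2
BI = 1.821 kPa/(g/m^2)

1.821 kPa/(g/m^2)


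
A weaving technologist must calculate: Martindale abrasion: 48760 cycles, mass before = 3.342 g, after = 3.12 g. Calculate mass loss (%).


Formula: Mass loss% = ((m_before - m_after) / m_before) * 100
Step 1: Mass loss = 3.342 - 3.12 = 0.222 g
Step 2: Ratio = 0.222 / 3.342 = 0.0664273
Step 3: Mass loss% = 0.0664273 * 100 = 6.64273% ≈ 6.64%

6.64%


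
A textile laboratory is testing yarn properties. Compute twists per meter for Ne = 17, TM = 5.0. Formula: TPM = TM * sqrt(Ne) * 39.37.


Formula: TPM = TM * sqrt(Ne) * 39.37
Step 1: sqrt(Ne) = sqrt(17) = 4.1231
Step 2: TM * sqrt(Ne) = 5.0 * 4.1231 = 20.6155
Step 3: TPM = 20.6155 * 39.37 = 812 twists/m

812 twists/m


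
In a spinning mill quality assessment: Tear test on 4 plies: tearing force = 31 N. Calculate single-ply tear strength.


Formula: Per-ply strength = Total force / Number of plies
Per-ply = 31 N / 4
Per-ply = 7.75 N

7.75 N


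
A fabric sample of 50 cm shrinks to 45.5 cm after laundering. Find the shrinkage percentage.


Formula: Shrinkage% = ((L_before - L_after) / L_before) * 100
Step 1: Shrinkage = 50 - 45.5 = 4.5 cm
Step 2: Shrinkage% = (4.5 / 50) * 100
Step 3: Shrinkage% = 0.09 * 100 = 9.0%

9.0%


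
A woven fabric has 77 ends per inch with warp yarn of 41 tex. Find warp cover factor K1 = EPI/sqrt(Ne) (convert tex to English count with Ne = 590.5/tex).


Formula: K1 = EPI / sqrt(Ne), with Ne = 590.5 / tex_warp
Step 1: Ne = 590.5 / 41 = 14.402
Step 2: sqrt(Ne) = sqrt(14.402) = 3.795
Step 3: K1 = 77 / 3.795 = 20.3

20.3


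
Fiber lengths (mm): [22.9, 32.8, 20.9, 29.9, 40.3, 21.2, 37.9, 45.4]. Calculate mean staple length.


Formula: Mean = sum of lengths / count
Sum = 22.9 + 32.8 + 20.9 + 29.9 + 40.3 + 21.2 + 37.9 + 45.4
Sum = 251.3 mm
Mean = 251.3 / 8 = 31.41 mm

31.41 mm


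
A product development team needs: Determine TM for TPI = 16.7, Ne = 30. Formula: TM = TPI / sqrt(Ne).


Formula: TM = TPI / sqrt(Ne)
Step 1: sqrt(Ne) = sqrt(30) = 5.4772
Step 2: TM = 16.7 / 5.4772 = 3.05

3.05 TM


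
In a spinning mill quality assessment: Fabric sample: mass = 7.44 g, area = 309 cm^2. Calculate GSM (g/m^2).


Formula: GSM = mass_g / area_m2
Step 1: Convert area: 309 cm^2 = 309 / 10000 = 0.0309 m^2
Step 2: GSM = 7.44 g / 0.0309 m^2 = 240.8 g/m^2

240.8 g/m^2


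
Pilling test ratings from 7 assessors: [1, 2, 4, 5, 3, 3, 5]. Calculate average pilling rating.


Formula: Mean = sum / count
Sum = 1 + 2 + 4 + 5 + 3 + 3 + 5 = 23
Mean = 23 / 7 = 3.3

3.3


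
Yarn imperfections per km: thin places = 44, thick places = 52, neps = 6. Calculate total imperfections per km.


Formula: Total = thin places + thick places + neps
Total = 44 + 52 + 6
Total = 102 imperfections/km

102 imperfections/km


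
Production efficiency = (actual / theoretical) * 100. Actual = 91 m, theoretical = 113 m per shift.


Formula: Efficiency% = (Actual output / Theoretical output) * 100
Efficiency% = (91 / 113) * 100
Efficiency% = 0.80531 * 100 = 80.531% ≈ 80.5%

80.5%


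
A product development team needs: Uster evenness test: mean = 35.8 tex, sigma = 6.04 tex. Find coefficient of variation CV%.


Formula: CV% = (standard deviation / mean) * 100
Step 1: Ratio = 6.04 / 35.8 = 0.168715
Step 2: CV% = 0.168715 * 100 = 16.8715% ≈ 16.9%

16.9%


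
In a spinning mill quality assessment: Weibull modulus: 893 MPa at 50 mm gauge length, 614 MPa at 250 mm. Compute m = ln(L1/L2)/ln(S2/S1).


Formula: m = ln(L1/L2) / ln(S2/S1)
Step 1: ln(L1/L2) = ln(50/250) = -1.60944
Step 2: S2/S1 = 614/893 = 0.68757
Step 3: ln(S2/S1) = ln(0.68757) = -0.37459
Step 4: m = -1.60944 / -0.37459 = 4.30

4.30 (Weibull m)


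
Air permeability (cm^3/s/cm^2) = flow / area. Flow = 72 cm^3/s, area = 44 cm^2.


Formula: Air Permeability = Airflow / Test Area
AP = 72 cm^3/s / 44 cm^2
AP = 1.6 cm^3/s/cm^2

1.6 cm^3/s/cm^2


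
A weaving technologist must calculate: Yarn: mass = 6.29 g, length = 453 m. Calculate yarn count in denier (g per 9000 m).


Formula: den = (mass_g / length_m) * 9000
Substituting: den = (6.29 / 453) * 9000
Intermediate: 6.29 / 453 = 0.01388521 g/m
den = 0.01388521 * 9000 = 125.0 denier

125.0 denier


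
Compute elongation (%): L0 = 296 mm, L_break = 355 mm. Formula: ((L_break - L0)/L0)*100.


Formula: Elongation (%) = ((L_break - L0) / L0) * 100
Step 1: Extension = 355 - 296 = 59 mm
Step 2: Elongation = (59 / 296) * 100
Step 3: Elongation = 0.199324 * 100 = 19.9324% ≈ 19.9%

19.9%


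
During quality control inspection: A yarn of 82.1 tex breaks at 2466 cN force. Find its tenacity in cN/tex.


Formula: Tenacity = Breaking force / Linear density
Tenacity = 2466 cN / 82.1 tex
Tenacity = 30.04 cN/tex

30.04 cN/tex


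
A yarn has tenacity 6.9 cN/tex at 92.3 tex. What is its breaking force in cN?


Formula: Breaking force = Tenacity * Linear density
F = 6.9 cN/tex * 92.3 tex
F = 636.87 cN

636.87 cN


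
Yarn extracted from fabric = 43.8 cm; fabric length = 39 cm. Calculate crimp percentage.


Formula: Crimp% = ((L_yarn - L_fabric) / L_fabric) * 100
Step 1: Extension = 43.8 - 39 = 4.8 cm
Step 2: Crimp% = (4.8 / 39) * 100
Step 3: Crimp% = 0.123077 * 100 = 12.3077% ≈ 12.3%

12.3%


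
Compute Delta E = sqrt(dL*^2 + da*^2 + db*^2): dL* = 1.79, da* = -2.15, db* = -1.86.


Formula: Delta E = sqrt(dL*^2 + da*^2 + db*^2)
Step 1: dL*^2 = 1.79^2 = 3.2041
Step 2: da*^2 = (-2.15)^2 = 4.6225
Step 3: db*^2 = (-1.86)^2 = 3.4596
Step 4: Sum = 3.2041 + 4.6225 + 3.4596 = 11.2862
Step 5: Delta E = sqrt(11.2862) = 3.36

3.36 Delta E


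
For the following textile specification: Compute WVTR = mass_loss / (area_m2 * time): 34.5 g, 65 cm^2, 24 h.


Formula: WVTR = mass_loss / (area * time)
Step 1: Convert area: 65 cm^2 = 0.0065 m^2
Step 2: WVTR = 34.5 g / (0.0065 m^2 * 24 h)
Step 3: WVTR = 34.5 / 0.156 = 221.2 g/m^2/h

221.2 g/m^2/h


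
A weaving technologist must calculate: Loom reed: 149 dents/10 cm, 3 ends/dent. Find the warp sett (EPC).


Formula: EPC = (dents per 10 cm * ends per dent) / 10
Step 1: Total ends per 10 cm = 149 * 3 = 447
Step 2: EPC = 447 / 10 = 44.7 ends/cm

44.7 ends/cm


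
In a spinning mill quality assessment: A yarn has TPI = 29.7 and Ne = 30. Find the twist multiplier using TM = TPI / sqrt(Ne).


Formula: TM = TPI / sqrt(Ne)
Step 1: sqrt(Ne) = sqrt(30) = 5.4772
Step 2: TM = 29.7 / 5.4772 = 5.42

5.42 TM


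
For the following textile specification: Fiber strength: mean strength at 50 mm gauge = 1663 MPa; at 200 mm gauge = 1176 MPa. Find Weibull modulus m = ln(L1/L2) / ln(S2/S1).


Formula: m = ln(L1/L2) / ln(S2/S1)
Step 1: ln(L1/L2) = ln(50/200) = -1.38629
Step 2: S2/S1 = 1176/1663 = 0.70716
Step 3: ln(S2/S1) = ln(0.70716) = -0.34650
Step 4: m = -1.38629 / -0.34650 = 4.00

4.00 (Weibull m)


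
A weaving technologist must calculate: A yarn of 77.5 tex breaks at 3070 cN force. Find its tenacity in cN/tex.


Formula: Tenacity = Breaking force / Linear density
Tenacity = 3070 cN / 77.5 tex
Tenacity = 39.61 cN/tex

39.61 cN/tex


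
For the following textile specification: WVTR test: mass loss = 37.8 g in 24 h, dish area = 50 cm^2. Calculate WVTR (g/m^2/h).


Formula: WVTR = mass_loss / (area * time)
Step 1: Convert area: 50 cm^2 = 0.005 m^2
Step 2: WVTR = 37.8 g / (0.005 m^2 * 24 h)
Step 3: WVTR = 37.8 / 0.12 = 315.0 g/m^2/h

315.0 g/m^2/h


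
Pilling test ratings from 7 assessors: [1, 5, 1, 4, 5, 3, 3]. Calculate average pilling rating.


Formula: Mean = sum / count
Sum = 1 + 5 + 1 + 4 + 5 + 3 + 3 = 22
Mean = 22 / 7 = 3.1

3.1


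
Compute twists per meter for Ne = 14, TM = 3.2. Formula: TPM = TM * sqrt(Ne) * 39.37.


Formula: TPM = TM * sqrt(Ne) * 39.37
Step 1: sqrt(Ne) = sqrt(14) = 3.7417
Step 2: TM * sqrt(Ne) = 3.2 * 3.7417 = 11.9734
Step 3: TPM = 11.9734 * 39.37 = 471 twists/m

471 twists/m


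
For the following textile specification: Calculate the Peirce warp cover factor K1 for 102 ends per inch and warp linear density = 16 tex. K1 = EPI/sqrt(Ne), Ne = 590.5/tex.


Formula: K1 = EPI / sqrt(Ne), with Ne = 590.5 / tex_warp
Step 1: Ne = 590.5 / 16 = 36.906
Step 2: sqrt(Ne) = sqrt(36.906) = 6.075
Step 3: K1 = 102 / 6.075 = 16.8

16.8


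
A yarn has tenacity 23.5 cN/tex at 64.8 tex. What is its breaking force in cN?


Formula: Breaking force = Tenacity * Linear density
F = 23.5 cN/tex * 64.8 tex
F = 1522.80 cN

1522.80 cN


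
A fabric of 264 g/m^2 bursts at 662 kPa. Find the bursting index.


Formula: Bursting Index = Bursting Strength / Fabric GSM
BI = 662 kPa / 264 g/m^2
BI = 2.508 kPa/(g/m^2)

2.508 kPa/(g/m^2)


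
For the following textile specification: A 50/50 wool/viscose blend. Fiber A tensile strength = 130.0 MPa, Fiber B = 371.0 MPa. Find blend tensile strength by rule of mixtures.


Formula: Blend property = (fraction_A * property_A) + (fraction_B * property_B)
Step 1: Contribution A = 50/100 * 130.0 MPa = 65.0 MPa
Step 2: Contribution B = 50/100 * 371.0 MPa = 185.5 MPa
Step 3: Blend tensile strength = 65.0 + 185.5 = 250.5 MPa

250.5 MPa


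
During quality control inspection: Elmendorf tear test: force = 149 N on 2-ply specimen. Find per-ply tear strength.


Formula: Per-ply strength = Total force / Number of plies
Per-ply = 149 N / 2
Per-ply = 74.5 N

74.5 N


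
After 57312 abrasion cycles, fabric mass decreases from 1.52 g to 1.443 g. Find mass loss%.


Formula: Mass loss% = ((m_before - m_after) / m_before) * 100
Step 1: Mass loss = 1.52 - 1.443 = 0.077 g
Step 2: Ratio = 0.077 / 1.52 = 0.0506579
Step 3: Mass loss% = 0.0506579 * 100 = 5.06579% ≈ 5.07%

5.07%


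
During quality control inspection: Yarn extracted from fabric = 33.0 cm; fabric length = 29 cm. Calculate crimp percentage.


Formula: Crimp% = ((L_yarn - L_fabric) / L_fabric) * 100
Step 1: Extension = 33.0 - 29 = 4.0 cm
Step 2: Crimp% = (4.0 / 29) * 100
Step 3: Crimp% = 0.137931 * 100 = 13.7931% ≈ 13.8%

13.8%


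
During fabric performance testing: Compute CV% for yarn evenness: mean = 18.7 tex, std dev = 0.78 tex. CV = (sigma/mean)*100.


Formula: CV% = (standard deviation / mean) * 100
Step 1: Ratio = 0.78 / 18.7 = 0.041711
Step 2: CV% = 0.041711 * 100 = 4.1711% ≈ 4.2%

4.2%


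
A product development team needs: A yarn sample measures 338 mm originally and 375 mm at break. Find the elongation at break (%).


Formula: Elongation (%) = ((L_break - L0) / L0) * 100
Step 1: Extension = 375 - 338 = 37 mm
Step 2: Elongation = (37 / 338) * 100
Step 3: Elongation = 0.109467 * 100 = 10.9467% ≈ 10.9%

10.9%


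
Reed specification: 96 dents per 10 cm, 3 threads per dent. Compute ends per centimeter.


Formula: EPC = (dents per 10 cm * ends per dent) / 10
Step 1: Total ends per 10 cm = 96 * 3 = 288
Step 2: EPC = 288 / 10 = 28.8 ends/cm

28.8 ends/cm


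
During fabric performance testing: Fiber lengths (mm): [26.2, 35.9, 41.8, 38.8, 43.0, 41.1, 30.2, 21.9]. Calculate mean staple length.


Formula: Mean = sum of lengths / count
Sum = 26.2 + 35.9 + 41.8 + 38.8 + 43.0 + 41.1 + 30.2 + 21.9
Sum = 278.9 mm
Mean = 278.9 / 8 = 34.86 mm

34.86 mm


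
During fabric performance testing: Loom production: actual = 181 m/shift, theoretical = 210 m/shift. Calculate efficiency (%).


Formula: Efficiency% = (Actual output / Theoretical output) * 100
Efficiency% = (181 / 210) * 100
Efficiency% = 0.861905 * 100 = 86.1905% ≈ 86.2%

86.2%


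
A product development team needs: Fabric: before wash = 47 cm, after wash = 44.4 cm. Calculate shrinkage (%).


Formula: Shrinkage% = ((L_before - L_after) / L_before) * 100
Step 1: Shrinkage = 47 - 44.4 = 2.6 cm
Step 2: Shrinkage% = (2.6 / 47) * 100
Step 3: Shrinkage% = 0.055319 * 100 = 5.5319% ≈ 5.5%

5.5%


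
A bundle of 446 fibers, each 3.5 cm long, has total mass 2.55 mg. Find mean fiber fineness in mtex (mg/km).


Formula: fineness (mtex) = mass (mg) / total length (km) = (mass_mg / total_length_m) * 1000
Step 1: Convert fiber length: 3.5 cm = 0.035 m
Step 2: Total fiber length = 446 * 0.035 = 15.61 m
Step 3: Linear density = 2.55 mg / 15.61 m = 0.1634 mg/m
Step 4: fineness = 0.1634 * 1000 = 163.4 mtex

163.4 mtex


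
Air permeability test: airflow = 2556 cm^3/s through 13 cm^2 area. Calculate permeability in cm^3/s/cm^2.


Formula: Air Permeability = Airflow / Test Area
AP = 2556 cm^3/s / 13 cm^2
AP = 196.6 cm^3/s/cm^2

196.6 cm^3/s/cm^2


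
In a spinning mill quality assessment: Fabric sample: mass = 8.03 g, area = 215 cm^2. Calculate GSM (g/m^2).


Formula: GSM = mass_g / area_m2
Step 1: Convert area: 215 cm^2 = 215 / 10000 = 0.0215 m^2
Step 2: GSM = 8.03 g / 0.0215 m^2 = 373.5 g/m^2

373.5 g/m^2


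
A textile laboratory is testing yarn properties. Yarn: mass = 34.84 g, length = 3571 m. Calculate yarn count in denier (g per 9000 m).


Formula: den = (mass_g / length_m) * 9000
Substituting: den = (34.84 / 3571) * 9000
Intermediate: 34.84 / 3571 = 0.00975637 g/m
den = 0.00975637 * 9000 = 87.8 denier

87.8 denier


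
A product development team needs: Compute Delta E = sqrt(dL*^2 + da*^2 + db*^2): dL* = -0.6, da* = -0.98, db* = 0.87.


Formula: Delta E = sqrt(dL*^2 + da*^2 + db*^2)
Step 1: dL*^2 = (-0.6)^2 = 0.36
Step 2: da*^2 = (-0.98)^2 = 0.9604
Step 3: db*^2 = 0.87^2 = 0.7569
Step 4: Sum = 0.36 + 0.9604 + 0.7569 = 2.0773
Step 5: Delta E = sqrt(2.0773) = 1.44

1.44 Delta E


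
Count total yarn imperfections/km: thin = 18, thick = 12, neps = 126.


Formula: Total = thin places + thick places + neps
Total = 18 + 12 + 126
Total = 156 imperfections/km

156 imperfections/km


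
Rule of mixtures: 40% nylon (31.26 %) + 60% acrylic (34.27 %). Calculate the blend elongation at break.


Formula: Blend property = (fraction_A * property_A) + (fraction_B * property_B)
Step 1: Contribution A = 40/100 * 31.26 % = 12.504 %
Step 2: Contribution B = 60/100 * 34.27 % = 20.562 %
Step 3: Blend elongation at break = 12.504 + 20.562 = 33.066 %

33.066 %


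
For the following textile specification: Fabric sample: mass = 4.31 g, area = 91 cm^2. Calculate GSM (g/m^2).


Formula: GSM = mass_g / area_m2
Step 1: Convert area: 91 cm^2 = 91 / 10000 = 0.0091 m^2
Step 2: GSM = 4.31 g / 0.0091 m^2 = 473.6 g/m^2

473.6 g/m^2


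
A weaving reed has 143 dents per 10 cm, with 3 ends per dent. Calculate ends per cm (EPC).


Formula: EPC = (dents per 10 cm * ends per dent) / 10
Step 1: Total ends per 10 cm = 143 * 3 = 429
Step 2: EPC = 429 / 10 = 42.9 ends/cm

42.9 ends/cm


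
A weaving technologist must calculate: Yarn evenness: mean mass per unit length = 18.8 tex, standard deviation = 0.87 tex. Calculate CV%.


Formula: CV% = (standard deviation / mean) * 100
Step 1: Ratio = 0.87 / 18.8 = 0.046277
Step 2: CV% = 0.046277 * 100 = 4.6277% ≈ 4.6%

4.6%


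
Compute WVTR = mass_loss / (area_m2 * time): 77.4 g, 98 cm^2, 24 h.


Formula: WVTR = mass_loss / (area * time)
Step 1: Convert area: 98 cm^2 = 0.0098 m^2
Step 2: WVTR = 77.4 g / (0.0098 m^2 * 24 h)
Step 3: WVTR = 77.4 / 0.2352 = 329.1 g/m^2/h

329.1 g/m^2/h


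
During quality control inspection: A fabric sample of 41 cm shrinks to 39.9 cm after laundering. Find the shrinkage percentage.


Formula: Shrinkage% = ((L_before - L_after) / L_before) * 100
Step 1: Shrinkage = 41 - 39.9 = 1.1 cm
Step 2: Shrinkage% = (1.1 / 41) * 100
Step 3: Shrinkage% = 0.026829 * 100 = 2.6829% ≈ 2.7%

2.7%


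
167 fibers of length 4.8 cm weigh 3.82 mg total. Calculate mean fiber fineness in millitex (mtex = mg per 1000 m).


Formula: fineness (mtex) = mass (mg) / total length (km) = (mass_mg / total_length_m) * 1000
Step 1: Convert fiber length: 4.8 cm = 0.048 m
Step 2: Total fiber length = 167 * 0.048 = 8.016 m
Step 3: Linear density = 3.82 mg / 8.016 m = 0.4765 mg/m
Step 4: fineness = 0.4765 * 1000 = 476.5 mtex

476.5 mtex


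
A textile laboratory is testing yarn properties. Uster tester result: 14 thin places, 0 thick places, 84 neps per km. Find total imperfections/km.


Formula: Total = thin places + thick places + neps
Total = 14 + 0 + 84
Total = 98 imperfections/km

98 imperfections/km


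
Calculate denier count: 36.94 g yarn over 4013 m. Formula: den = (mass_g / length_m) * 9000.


Formula: den = (mass_g / length_m) * 9000
Substituting: den = (36.94 / 4013) * 9000
Intermediate: 36.94 / 4013 = 0.00920508 g/m
den = 0.00920508 * 9000 = 82.8 denier

82.8 denier


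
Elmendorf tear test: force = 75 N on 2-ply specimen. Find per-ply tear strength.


Formula: Per-ply strength = Total force / Number of plies
Per-ply = 75 N / 2
Per-ply = 37.5 N

37.5 N


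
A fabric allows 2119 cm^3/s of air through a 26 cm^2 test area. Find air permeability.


Formula: Air Permeability = Airflow / Test Area
AP = 2119 cm^3/s / 26 cm^2
AP = 81.5 cm^3/s/cm^2

81.5 cm^3/s/cm^2


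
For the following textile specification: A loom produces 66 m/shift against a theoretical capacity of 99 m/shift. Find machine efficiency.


Formula: Efficiency% = (Actual output / Theoretical output) * 100
Efficiency% = (66 / 99) * 100
Efficiency% = 0.666667 * 100 = 66.6667% ≈ 66.7%

66.7%


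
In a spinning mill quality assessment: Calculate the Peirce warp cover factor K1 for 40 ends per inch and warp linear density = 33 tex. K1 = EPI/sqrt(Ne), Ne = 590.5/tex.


Formula: K1 = EPI / sqrt(Ne), with Ne = 590.5 / tex_warp
Step 1: Ne = 590.5 / 33 = 17.894
Step 2: sqrt(Ne) = sqrt(17.894) = 4.2301
Step 3: K1 = 40 / 4.2301 = 9.5

9.5


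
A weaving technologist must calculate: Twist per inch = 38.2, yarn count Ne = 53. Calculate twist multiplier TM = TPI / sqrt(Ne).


Formula: TM = TPI / sqrt(Ne)
Step 1: sqrt(Ne) = sqrt(53) = 7.2801
Step 2: TM = 38.2 / 7.2801 = 5.25

5.25 TM


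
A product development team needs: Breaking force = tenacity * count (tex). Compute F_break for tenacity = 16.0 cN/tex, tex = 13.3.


Formula: Breaking force = Tenacity * Linear density
F = 16.0 cN/tex * 13.3 tex
F = 212.80 cN

212.80 cN


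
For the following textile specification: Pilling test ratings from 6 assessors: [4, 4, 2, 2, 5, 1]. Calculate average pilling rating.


Formula: Mean = sum / count
Sum = 4 + 4 + 2 + 2 + 5 + 1 = 18
Mean = 18 / 6 = 3.0

3.0


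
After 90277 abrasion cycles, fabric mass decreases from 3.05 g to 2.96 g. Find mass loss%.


Formula: Mass loss% = ((m_before - m_after) / m_before) * 100
Step 1: Mass loss = 3.05 - 2.96 = 0.09 g
Step 2: Ratio = 0.09 / 3.05 = 0.0295082
Step 3: Mass loss% = 0.0295082 * 100 = 2.95082% ≈ 2.95%

2.95%


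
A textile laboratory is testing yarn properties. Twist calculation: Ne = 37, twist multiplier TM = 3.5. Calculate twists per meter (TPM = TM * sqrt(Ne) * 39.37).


Formula: TPM = TM * sqrt(Ne) * 39.37
Step 1: sqrt(Ne) = sqrt(37) = 6.0828
Step 2: TM * sqrt(Ne) = 3.5 * 6.0828 = 21.2898
Step 3: TPM = 21.2898 * 39.37 = 838 twists/m

838 twists/m


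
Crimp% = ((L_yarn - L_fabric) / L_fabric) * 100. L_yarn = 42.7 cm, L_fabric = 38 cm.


Formula: Crimp% = ((L_yarn - L_fabric) / L_fabric) * 100
Step 1: Extension = 42.7 - 38 = 4.7 cm
Step 2: Crimp% = (4.7 / 38) * 100
Step 3: Crimp% = 0.123684 * 100 = 12.3684% ≈ 12.4%

12.4%


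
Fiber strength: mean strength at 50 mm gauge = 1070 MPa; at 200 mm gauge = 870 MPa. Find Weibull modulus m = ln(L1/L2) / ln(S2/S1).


Formula: m = ln(L1/L2) / ln(S2/S1)
Step 1: ln(L1/L2) = ln(50/200) = -1.38629
Step 2: S2/S1 = 870/1070 = 0.81308
Step 3: ln(S2/S1) = ln(0.81308) = -0.20693
Step 4: m = -1.38629 / -0.20693 = 6.70

6.70 (Weibull m)


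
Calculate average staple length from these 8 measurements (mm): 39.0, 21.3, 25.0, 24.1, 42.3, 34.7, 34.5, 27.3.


Formula: Mean = sum of lengths / count
Sum = 39.0 + 21.3 + 25.0 + 24.1 + 42.3 + 34.7 + 34.5 + 27.3
Sum = 248.2 mm
Mean = 248.2 / 8 = 31.03 mm

31.03 mm


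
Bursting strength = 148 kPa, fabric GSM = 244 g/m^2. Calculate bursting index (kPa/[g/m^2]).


Formula: Bursting Index = Bursting Strength / Fabric GSM
BI = 148 kPa / 244 g/m^2
BI = 0.607 kPa/(g/m^2)

0.607 kPa/(g/m^2)


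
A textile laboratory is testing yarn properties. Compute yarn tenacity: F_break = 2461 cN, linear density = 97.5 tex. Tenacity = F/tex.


Formula: Tenacity = Breaking force / Linear density
Tenacity = 2461 cN / 97.5 tex
Tenacity = 25.24 cN/tex

25.24 cN/tex


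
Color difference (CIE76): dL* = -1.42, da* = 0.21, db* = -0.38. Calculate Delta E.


Formula: Delta E = sqrt(dL*^2 + da*^2 + db*^2)
Step 1: dL*^2 = (-1.42)^2 = 2.0164
Step 2: da*^2 = 0.21^2 = 0.0441
Step 3: db*^2 = (-0.38)^2 = 0.1444
Step 4: Sum = 2.0164 + 0.0441 + 0.1444 = 2.2049
Step 5: Delta E = sqrt(2.2049) = 1.48

1.48 Delta E


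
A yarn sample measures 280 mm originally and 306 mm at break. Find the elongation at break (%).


Formula: Elongation (%) = ((L_break - L0) / L0) * 100
Step 1: Extension = 306 - 280 = 26 mm
Step 2: Elongation = (26 / 280) * 100
Step 3: Elongation = 0.092857 * 100 = 9.2857% ≈ 9.3%

9.3%


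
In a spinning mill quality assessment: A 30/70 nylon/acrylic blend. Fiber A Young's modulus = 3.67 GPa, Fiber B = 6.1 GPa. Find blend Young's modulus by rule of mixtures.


Formula: Blend property = (fraction_A * property_A) + (fraction_B * property_B)
Step 1: Contribution A = 30/100 * 3.67 GPa = 1.101 GPa
Step 2: Contribution B = 70/100 * 6.1 GPa = 4.27 GPa
Step 3: Blend Young's modulus = 1.101 + 4.27 = 5.371 GPa

5.371 GPa
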